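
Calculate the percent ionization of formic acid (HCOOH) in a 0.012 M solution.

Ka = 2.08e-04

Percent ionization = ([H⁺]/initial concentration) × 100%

Using Ka equilibrium: x² + Ka×x - Ka×C = 0. Solving: [H⁺] = 1.4793e-03. Percent = (1.4793e-03/0.012) × 100

Percent ionization = 12.3%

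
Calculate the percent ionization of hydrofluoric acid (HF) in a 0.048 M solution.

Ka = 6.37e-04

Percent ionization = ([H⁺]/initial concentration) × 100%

Using Ka equilibrium: x² + Ka×x - Ka×C = 0. Solving: [H⁺] = 5.2202e-03. Percent = (5.2202e-03/0.048) × 100

Percent ionization = 10.9%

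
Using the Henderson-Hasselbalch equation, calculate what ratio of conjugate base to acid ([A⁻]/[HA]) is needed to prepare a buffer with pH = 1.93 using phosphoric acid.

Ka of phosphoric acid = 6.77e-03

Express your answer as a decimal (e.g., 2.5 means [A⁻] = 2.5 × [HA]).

pKa = -log(6.77e-03) = 2.1694. pH = pKa + log([A⁻]/[HA]), so log([A⁻]/[HA]) = pH − pKa = 1.93 − 2.1694 = -0.2394. [A⁻]/[HA] = 10^(-0.2394) = 0.576

[A⁻]/[HA] = 0.576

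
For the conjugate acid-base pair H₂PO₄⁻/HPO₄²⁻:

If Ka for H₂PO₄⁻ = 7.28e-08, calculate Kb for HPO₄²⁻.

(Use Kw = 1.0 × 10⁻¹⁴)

For a conjugate pair Ka × Kb = Kw, so Kb = Kw/Ka = 1.0 × 10⁻¹⁴ / 7.28e-08 = 1.37e-07.

K_b = 1.37e-07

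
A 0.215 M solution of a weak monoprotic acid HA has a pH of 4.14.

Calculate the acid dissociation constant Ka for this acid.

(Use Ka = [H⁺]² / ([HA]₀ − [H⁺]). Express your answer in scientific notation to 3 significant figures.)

[H⁺] = 10^(−pH) = 10^(−4.14) = 7.244e-05 M. For HA ⇌ H⁺ + A⁻, Ka = [H⁺][A⁻]/[HA] = [H⁺]² / ([HA]₀ − [H⁺]) = (7.244e-05)² / (0.215 − 7.244e-05) = 2.44e-08.

K_a = 2.44e-08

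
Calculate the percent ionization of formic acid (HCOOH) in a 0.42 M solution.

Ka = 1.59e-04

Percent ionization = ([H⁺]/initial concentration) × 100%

Using Ka equilibrium: x² + Ka×x - Ka×C = 0. Solving: [H⁺] = 8.0928e-03. Percent = (8.0928e-03/0.42) × 100

Percent ionization = 1.93%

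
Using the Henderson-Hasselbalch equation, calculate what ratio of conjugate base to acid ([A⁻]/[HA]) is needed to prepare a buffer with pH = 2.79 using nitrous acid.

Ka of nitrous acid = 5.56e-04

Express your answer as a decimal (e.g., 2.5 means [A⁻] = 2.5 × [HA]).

pKa = -log(5.56e-04) = 3.2549. pH = pKa + log([A⁻]/[HA]), so log([A⁻]/[HA]) = pH − pKa = 2.79 − 3.2549 = -0.4649. [A⁻]/[HA] = 10^(-0.4649) = 0.343

[A⁻]/[HA] = 0.343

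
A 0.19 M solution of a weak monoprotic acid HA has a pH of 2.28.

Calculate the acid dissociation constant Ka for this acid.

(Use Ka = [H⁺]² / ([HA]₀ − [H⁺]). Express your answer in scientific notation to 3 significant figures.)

[H⁺] = 10^(−pH) = 10^(−2.28) = 5.248e-03 M. For HA ⇌ H⁺ + A⁻, Ka = [H⁺][A⁻]/[HA] = [H⁺]² / ([HA]₀ − [H⁺]) = (5.248e-03)² / (0.19 − 5.248e-03) = 1.49e-04.

K_a = 1.49e-04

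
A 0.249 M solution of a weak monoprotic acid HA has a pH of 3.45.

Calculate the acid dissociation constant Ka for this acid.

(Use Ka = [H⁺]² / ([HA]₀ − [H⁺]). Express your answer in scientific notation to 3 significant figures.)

[H⁺] = 10^(−pH) = 10^(−3.45) = 3.548e-04 M. For HA ⇌ H⁺ + A⁻, Ka = [H⁺][A⁻]/[HA] = [H⁺]² / ([HA]₀ − [H⁺]) = (3.548e-04)² / (0.249 − 3.548e-04) = 5.06e-07.

K_a = 5.06e-07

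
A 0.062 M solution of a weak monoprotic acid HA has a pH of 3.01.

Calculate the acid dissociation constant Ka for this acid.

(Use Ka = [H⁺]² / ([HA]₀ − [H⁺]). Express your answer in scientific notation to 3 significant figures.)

[H⁺] = 10^(−pH) = 10^(−3.01) = 9.772e-04 M. For HA ⇌ H⁺ + A⁻, Ka = [H⁺][A⁻]/[HA] = [H⁺]² / ([HA]₀ − [H⁺]) = (9.772e-04)² / (0.062 − 9.772e-04) = 1.56e-05.

K_a = 1.56e-05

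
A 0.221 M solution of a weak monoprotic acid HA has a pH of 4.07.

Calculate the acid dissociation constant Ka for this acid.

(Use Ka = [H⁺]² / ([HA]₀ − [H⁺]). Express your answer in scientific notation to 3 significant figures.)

[H⁺] = 10^(−pH) = 10^(−4.07) = 8.511e-05 M. For HA ⇌ H⁺ + A⁻, Ka = [H⁺][A⁻]/[HA] = [H⁺]² / ([HA]₀ − [H⁺]) = (8.511e-05)² / (0.221 − 8.511e-05) = 3.28e-08.

K_a = 3.28e-08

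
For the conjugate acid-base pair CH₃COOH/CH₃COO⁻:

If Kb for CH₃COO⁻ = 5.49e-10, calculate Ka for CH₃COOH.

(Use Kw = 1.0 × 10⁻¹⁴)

For a conjugate pair Ka × Kb = Kw, so Ka = Kw/Kb = 1.0 × 10⁻¹⁴ / 5.49e-10 = 1.82e-05.

K_a = 1.82e-05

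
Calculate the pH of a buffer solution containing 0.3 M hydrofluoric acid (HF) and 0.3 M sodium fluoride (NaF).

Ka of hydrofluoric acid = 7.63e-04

pKa = -log(7.63e-04) = 3.12. pH = pKa + log([A⁻]/[HA]) = 3.12 + log(0.3/0.3)

pH = 3.12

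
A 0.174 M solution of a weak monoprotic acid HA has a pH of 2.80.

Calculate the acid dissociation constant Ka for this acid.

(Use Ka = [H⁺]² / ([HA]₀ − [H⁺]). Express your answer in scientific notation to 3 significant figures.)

[H⁺] = 10^(−pH) = 10^(−2.80) = 1.585e-03 M. For HA ⇌ H⁺ + A⁻, Ka = [H⁺][A⁻]/[HA] = [H⁺]² / ([HA]₀ − [H⁺]) = (1.585e-03)² / (0.174 − 1.585e-03) = 1.46e-05.

K_a = 1.46e-05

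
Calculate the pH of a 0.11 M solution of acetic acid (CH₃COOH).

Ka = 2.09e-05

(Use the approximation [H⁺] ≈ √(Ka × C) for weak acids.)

[H⁺] = √(Ka × C) = √(2.09e-05 × 0.11) = 1.5162e-03. pH = -log(1.5162e-03)

pH = 2.82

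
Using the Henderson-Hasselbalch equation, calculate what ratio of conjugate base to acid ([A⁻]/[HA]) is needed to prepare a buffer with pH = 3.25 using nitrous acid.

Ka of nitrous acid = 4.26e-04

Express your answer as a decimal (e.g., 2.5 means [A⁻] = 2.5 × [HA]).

pKa = -log(4.26e-04) = 3.3706. pH = pKa + log([A⁻]/[HA]), so log([A⁻]/[HA]) = pH − pKa = 3.25 − 3.3706 = -0.1206. [A⁻]/[HA] = 10^(-0.1206) = 0.758

[A⁻]/[HA] = 0.758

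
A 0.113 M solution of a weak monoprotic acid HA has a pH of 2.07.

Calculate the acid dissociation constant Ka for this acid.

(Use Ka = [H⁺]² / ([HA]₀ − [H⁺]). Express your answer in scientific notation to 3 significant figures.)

[H⁺] = 10^(−pH) = 10^(−2.07) = 8.511e-03 M. For HA ⇌ H⁺ + A⁻, Ka = [H⁺][A⁻]/[HA] = [H⁺]² / ([HA]₀ − [H⁺]) = (8.511e-03)² / (0.113 − 8.511e-03) = 6.93e-04.

K_a = 6.93e-04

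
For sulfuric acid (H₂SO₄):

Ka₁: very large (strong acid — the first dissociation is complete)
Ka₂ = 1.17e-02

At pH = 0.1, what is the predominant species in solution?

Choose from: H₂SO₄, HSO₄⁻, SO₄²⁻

The first dissociation is complete, so H₂SO₄ itself is never the predominant species in water; pKa₂ = -log(1.17e-02) = 1.93. For a polyprotic acid the predominant species crosses at each pKa: below pKa_n the protonated form dominates, above it the deprotonated form does. At pH = 0.1, the predominant species is HSO₄⁻.

HSO₄⁻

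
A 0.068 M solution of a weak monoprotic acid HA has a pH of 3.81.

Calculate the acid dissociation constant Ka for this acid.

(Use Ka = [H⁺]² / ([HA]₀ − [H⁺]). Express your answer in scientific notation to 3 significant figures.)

[H⁺] = 10^(−pH) = 10^(−3.81) = 1.549e-04 M. For HA ⇌ H⁺ + A⁻, Ka = [H⁺][A⁻]/[HA] = [H⁺]² / ([HA]₀ − [H⁺]) = (1.549e-04)² / (0.068 − 1.549e-04) = 3.54e-07.

K_a = 3.54e-07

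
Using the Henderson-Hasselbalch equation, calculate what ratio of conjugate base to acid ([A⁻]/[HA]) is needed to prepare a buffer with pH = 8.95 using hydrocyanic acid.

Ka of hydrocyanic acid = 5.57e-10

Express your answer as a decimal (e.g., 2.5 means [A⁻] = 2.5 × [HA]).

pKa = -log(5.57e-10) = 9.2541. pH = pKa + log([A⁻]/[HA]), so log([A⁻]/[HA]) = pH − pKa = 8.95 − 9.2541 = -0.3041. [A⁻]/[HA] = 10^(-0.3041) = 0.496

[A⁻]/[HA] = 0.496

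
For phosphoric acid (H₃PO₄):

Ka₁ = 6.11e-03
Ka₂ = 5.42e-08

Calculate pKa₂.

pKa₂ = -log(Ka₂) = -log(5.42e-08) = 7.27.

pK_{a2} = 7.27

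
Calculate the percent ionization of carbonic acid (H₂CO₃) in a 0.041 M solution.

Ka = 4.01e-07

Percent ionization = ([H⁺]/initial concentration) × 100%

Using Ka equilibrium: x² + Ka×x - Ka×C = 0. Solving: [H⁺] = 1.2802e-04. Percent = (1.2802e-04/0.041) × 100

Percent ionization = 0.312%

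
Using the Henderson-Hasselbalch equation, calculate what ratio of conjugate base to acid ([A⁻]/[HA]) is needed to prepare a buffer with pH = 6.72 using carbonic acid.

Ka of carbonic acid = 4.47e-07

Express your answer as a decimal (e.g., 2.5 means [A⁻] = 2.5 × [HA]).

pKa = -log(4.47e-07) = 6.3497. pH = pKa + log([A⁻]/[HA]), so log([A⁻]/[HA]) = pH − pKa = 6.72 − 6.3497 = 0.3703. [A⁻]/[HA] = 10^(0.3703) = 2.35

[A⁻]/[HA] = 2.35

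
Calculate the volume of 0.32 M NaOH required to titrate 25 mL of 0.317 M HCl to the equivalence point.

At equivalence: moles acid = moles base. moles HCl = 0.317 × 25/1000 = 0.007925 mol. V_base = moles / 0.32 × 1000 = 24.8 mL.

V_{base} = 24.8 mL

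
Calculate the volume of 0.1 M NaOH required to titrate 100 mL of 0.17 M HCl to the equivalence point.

At equivalence: moles acid = moles base. moles HCl = 0.17 × 100/1000 = 0.017 mol. V_base = moles / 0.1 × 1000 = 170.0 mL.

V_{base} = 170.0 mL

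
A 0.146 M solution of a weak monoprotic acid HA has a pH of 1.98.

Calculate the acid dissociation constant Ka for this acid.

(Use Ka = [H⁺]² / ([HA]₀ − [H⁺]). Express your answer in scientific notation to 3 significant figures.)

[H⁺] = 10^(−pH) = 10^(−1.98) = 1.047e-02 M. For HA ⇌ H⁺ + A⁻, Ka = [H⁺][A⁻]/[HA] = [H⁺]² / ([HA]₀ − [H⁺]) = (1.047e-02)² / (0.146 − 1.047e-02) = 8.09e-04.

K_a = 8.09e-04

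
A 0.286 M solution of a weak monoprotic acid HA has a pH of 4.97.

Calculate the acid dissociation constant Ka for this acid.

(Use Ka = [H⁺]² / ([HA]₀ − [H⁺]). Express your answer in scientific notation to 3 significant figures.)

[H⁺] = 10^(−pH) = 10^(−4.97) = 1.072e-05 M. For HA ⇌ H⁺ + A⁻, Ka = [H⁺][A⁻]/[HA] = [H⁺]² / ([HA]₀ − [H⁺]) = (1.072e-05)² / (0.286 − 1.072e-05) = 4.01e-10.

K_a = 4.01e-10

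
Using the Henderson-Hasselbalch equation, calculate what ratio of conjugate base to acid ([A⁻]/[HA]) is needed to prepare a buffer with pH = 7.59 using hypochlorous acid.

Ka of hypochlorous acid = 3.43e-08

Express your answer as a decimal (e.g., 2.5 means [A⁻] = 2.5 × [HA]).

pKa = -log(3.43e-08) = 7.4647. pH = pKa + log([A⁻]/[HA]), so log([A⁻]/[HA]) = pH − pKa = 7.59 − 7.4647 = 0.1253. [A⁻]/[HA] = 10^(0.1253) = 1.33

[A⁻]/[HA] = 1.33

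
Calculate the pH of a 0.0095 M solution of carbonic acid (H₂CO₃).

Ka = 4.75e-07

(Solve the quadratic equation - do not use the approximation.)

x² + Ka×x - Ka×C = 0. Using quadratic formula: [H⁺] = 6.6938e-05

pH = 4.17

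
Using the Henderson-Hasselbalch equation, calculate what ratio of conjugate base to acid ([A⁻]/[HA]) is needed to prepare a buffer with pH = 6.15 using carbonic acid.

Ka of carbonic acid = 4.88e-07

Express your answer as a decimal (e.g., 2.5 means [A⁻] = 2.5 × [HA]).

pKa = -log(4.88e-07) = 6.3116. pH = pKa + log([A⁻]/[HA]), so log([A⁻]/[HA]) = pH − pKa = 6.15 − 6.3116 = -0.1616. [A⁻]/[HA] = 10^(-0.1616) = 0.689

[A⁻]/[HA] = 0.689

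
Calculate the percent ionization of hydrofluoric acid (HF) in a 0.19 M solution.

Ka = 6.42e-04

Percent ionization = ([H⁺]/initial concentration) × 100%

Using Ka equilibrium: x² + Ka×x - Ka×C = 0. Solving: [H⁺] = 1.0728e-02. Percent = (1.0728e-02/0.19) × 100

Percent ionization = 5.65%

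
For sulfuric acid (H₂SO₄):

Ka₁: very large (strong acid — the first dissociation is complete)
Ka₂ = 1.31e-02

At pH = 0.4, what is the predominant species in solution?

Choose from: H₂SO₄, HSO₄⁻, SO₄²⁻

The first dissociation is complete, so H₂SO₄ itself is never the predominant species in water; pKa₂ = -log(1.31e-02) = 1.88. For a polyprotic acid the predominant species crosses at each pKa: below pKa_n the protonated form dominates, above it the deprotonated form does. At pH = 0.4, the predominant species is HSO₄⁻.

HSO₄⁻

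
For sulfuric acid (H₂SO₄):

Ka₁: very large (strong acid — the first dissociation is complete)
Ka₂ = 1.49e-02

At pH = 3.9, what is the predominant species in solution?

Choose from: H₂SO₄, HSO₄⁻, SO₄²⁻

The first dissociation is complete, so H₂SO₄ itself is never the predominant species in water; pKa₂ = -log(1.49e-02) = 1.83. For a polyprotic acid the predominant species crosses at each pKa: below pKa_n the protonated form dominates, above it the deprotonated form does. At pH = 3.9, the predominant species is SO₄²⁻.

SO₄²⁻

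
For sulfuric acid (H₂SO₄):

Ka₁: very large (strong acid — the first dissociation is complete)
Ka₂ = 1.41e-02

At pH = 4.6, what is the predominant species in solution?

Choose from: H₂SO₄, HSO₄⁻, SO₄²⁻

The first dissociation is complete, so H₂SO₄ itself is never the predominant species in water; pKa₂ = -log(1.41e-02) = 1.85. For a polyprotic acid the predominant species crosses at each pKa: below pKa_n the protonated form dominates, above it the deprotonated form does. At pH = 4.6, the predominant species is SO₄²⁻.

SO₄²⁻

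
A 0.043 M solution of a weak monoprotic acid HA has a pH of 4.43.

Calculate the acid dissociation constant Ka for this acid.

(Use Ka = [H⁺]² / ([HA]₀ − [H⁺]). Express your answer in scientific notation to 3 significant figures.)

[H⁺] = 10^(−pH) = 10^(−4.43) = 3.715e-05 M. For HA ⇌ H⁺ + A⁻, Ka = [H⁺][A⁻]/[HA] = [H⁺]² / ([HA]₀ − [H⁺]) = (3.715e-05)² / (0.043 − 3.715e-05) = 3.21e-08.

K_a = 3.21e-08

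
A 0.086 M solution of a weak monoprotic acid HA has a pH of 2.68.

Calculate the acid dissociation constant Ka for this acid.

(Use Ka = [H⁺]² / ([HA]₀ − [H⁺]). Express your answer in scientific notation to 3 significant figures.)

[H⁺] = 10^(−pH) = 10^(−2.68) = 2.089e-03 M. For HA ⇌ H⁺ + A⁻, Ka = [H⁺][A⁻]/[HA] = [H⁺]² / ([HA]₀ − [H⁺]) = (2.089e-03)² / (0.086 − 2.089e-03) = 5.20e-05.

K_a = 5.20e-05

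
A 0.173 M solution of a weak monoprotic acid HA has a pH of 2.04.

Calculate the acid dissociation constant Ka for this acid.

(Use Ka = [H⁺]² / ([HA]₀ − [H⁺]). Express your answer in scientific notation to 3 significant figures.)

[H⁺] = 10^(−pH) = 10^(−2.04) = 9.120e-03 M. For HA ⇌ H⁺ + A⁻, Ka = [H⁺][A⁻]/[HA] = [H⁺]² / ([HA]₀ − [H⁺]) = (9.120e-03)² / (0.173 − 9.120e-03) = 5.08e-04.

K_a = 5.08e-04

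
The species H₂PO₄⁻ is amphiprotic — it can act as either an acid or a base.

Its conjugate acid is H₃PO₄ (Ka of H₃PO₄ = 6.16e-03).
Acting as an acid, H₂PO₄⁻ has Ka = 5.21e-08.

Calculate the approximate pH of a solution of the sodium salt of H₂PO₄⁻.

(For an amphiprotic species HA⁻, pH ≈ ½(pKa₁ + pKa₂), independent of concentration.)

pKa₁ = -log(6.16e-03) = 2.21; pKa₂ = -log(5.21e-08) = 7.28. For an amphiprotic species, pH ≈ ½(pKa₁ + pKa₂) = ½(2.21 + 7.28) = 4.75.

pH = 4.75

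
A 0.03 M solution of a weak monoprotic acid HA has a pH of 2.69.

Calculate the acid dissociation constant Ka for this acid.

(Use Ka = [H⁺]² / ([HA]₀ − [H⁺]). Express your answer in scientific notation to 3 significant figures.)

[H⁺] = 10^(−pH) = 10^(−2.69) = 2.042e-03 M. For HA ⇌ H⁺ + A⁻, Ka = [H⁺][A⁻]/[HA] = [H⁺]² / ([HA]₀ − [H⁺]) = (2.042e-03)² / (0.03 − 2.042e-03) = 1.49e-04.

K_a = 1.49e-04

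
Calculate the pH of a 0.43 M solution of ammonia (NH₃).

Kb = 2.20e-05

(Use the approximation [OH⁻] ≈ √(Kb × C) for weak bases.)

[OH⁻] = √(Kb × C) = √(2.20e-05 × 0.43) = 3.0757e-03. pOH = 2.51, pH = 14 - pOH

pH = 11.49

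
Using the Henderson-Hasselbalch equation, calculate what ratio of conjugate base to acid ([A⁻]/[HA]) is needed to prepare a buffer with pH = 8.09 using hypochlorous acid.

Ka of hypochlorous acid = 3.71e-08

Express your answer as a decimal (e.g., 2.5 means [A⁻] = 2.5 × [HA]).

pKa = -log(3.71e-08) = 7.4306. pH = pKa + log([A⁻]/[HA]), so log([A⁻]/[HA]) = pH − pKa = 8.09 − 7.4306 = 0.6594. [A⁻]/[HA] = 10^(0.6594) = 4.56

[A⁻]/[HA] = 4.56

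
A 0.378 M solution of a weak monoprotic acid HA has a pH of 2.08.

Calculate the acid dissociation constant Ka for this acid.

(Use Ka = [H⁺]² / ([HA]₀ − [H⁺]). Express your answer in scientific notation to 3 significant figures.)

[H⁺] = 10^(−pH) = 10^(−2.08) = 8.318e-03 M. For HA ⇌ H⁺ + A⁻, Ka = [H⁺][A⁻]/[HA] = [H⁺]² / ([HA]₀ − [H⁺]) = (8.318e-03)² / (0.378 − 8.318e-03) = 1.87e-04.

K_a = 1.87e-04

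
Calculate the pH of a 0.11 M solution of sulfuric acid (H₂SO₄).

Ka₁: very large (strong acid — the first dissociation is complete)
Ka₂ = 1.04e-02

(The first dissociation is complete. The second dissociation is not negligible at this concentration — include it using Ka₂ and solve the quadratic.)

First dissociation is complete: [H⁺]₀ = [HSO₄⁻]₀ = C = 0.11 M. Second dissociation HSO₄⁻ ⇌ H⁺ + SO₄²⁻: let x = [SO₄²⁻]. Ka₂ = (C + x)·x / (C − x) = 1.04e-02 → x² + (C + Ka₂)·x − Ka₂·C = 0 → x² + 0.12040·x − 1.144e-03 = 0. x = (−0.12040 + √(0.12040² + 4 × 1.144e-03)) / 2 = 8.8510e-03 M. [H⁺] = C + x = 0.11 + 8.8510e-03 = 1.1885e-01 M. pH = -log(1.1885e-01) = 0.92.

pH = 0.92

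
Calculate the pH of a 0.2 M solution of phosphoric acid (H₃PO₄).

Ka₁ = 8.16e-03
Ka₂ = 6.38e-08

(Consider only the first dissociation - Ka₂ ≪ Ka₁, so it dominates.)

First dissociation dominates. From Ka₁ = [H⁺][HA⁻]/[H₂A], x² + Ka₁·x − Ka₁·C = 0 with C = 0.2 M and Ka₁ = 8.16e-03. Solving: [H⁺] = (−Ka₁ + √(Ka₁² + 4·Ka₁·C)) / 2 = 3.6524e-02 M. pH = -log(3.6524e-02) = 1.44.

pH = 1.44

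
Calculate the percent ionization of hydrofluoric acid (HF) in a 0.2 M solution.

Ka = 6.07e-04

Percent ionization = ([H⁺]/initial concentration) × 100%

Using Ka equilibrium: x² + Ka×x - Ka×C = 0. Solving: [H⁺] = 1.0719e-02. Percent = (1.0719e-02/0.2) × 100

Percent ionization = 5.36%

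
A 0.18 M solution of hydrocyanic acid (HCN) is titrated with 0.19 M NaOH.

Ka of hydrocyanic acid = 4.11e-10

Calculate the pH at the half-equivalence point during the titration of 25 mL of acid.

At half-equivalence [HA] = [A⁻], so Henderson-Hasselbalch gives pH = pKa = -log(4.11e-10) = 9.39.

pH = pKa = 9.39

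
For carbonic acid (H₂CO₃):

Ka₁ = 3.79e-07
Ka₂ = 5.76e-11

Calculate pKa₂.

pKa₂ = -log(Ka₂) = -log(5.76e-11) = 10.24.

pK_{a2} = 10.24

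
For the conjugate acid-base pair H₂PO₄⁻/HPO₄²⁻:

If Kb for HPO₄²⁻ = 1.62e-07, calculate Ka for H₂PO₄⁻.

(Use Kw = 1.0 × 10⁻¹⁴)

For a conjugate pair Ka × Kb = Kw, so Ka = Kw/Kb = 1.0 × 10⁻¹⁴ / 1.62e-07 = 6.17e-08.

K_a = 6.17e-08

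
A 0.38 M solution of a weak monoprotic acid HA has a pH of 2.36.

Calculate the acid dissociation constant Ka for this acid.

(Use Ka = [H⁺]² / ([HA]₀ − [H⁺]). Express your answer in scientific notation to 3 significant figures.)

[H⁺] = 10^(−pH) = 10^(−2.36) = 4.365e-03 M. For HA ⇌ H⁺ + A⁻, Ka = [H⁺][A⁻]/[HA] = [H⁺]² / ([HA]₀ − [H⁺]) = (4.365e-03)² / (0.38 − 4.365e-03) = 5.07e-05.

K_a = 5.07e-05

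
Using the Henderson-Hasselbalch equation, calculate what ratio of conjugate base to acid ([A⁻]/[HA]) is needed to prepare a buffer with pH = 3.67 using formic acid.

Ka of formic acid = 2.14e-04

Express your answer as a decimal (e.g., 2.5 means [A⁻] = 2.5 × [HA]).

pKa = -log(2.14e-04) = 3.6696. pH = pKa + log([A⁻]/[HA]), so log([A⁻]/[HA]) = pH − pKa = 3.67 − 3.6696 = 0.0004. [A⁻]/[HA] = 10^(0.0004) = 1.00

[A⁻]/[HA] = 1.00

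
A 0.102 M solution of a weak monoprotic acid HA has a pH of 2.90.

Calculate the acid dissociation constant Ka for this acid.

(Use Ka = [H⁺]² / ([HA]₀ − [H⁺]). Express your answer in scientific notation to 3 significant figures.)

[H⁺] = 10^(−pH) = 10^(−2.90) = 1.259e-03 M. For HA ⇌ H⁺ + A⁻, Ka = [H⁺][A⁻]/[HA] = [H⁺]² / ([HA]₀ − [H⁺]) = (1.259e-03)² / (0.102 − 1.259e-03) = 1.57e-05.

K_a = 1.57e-05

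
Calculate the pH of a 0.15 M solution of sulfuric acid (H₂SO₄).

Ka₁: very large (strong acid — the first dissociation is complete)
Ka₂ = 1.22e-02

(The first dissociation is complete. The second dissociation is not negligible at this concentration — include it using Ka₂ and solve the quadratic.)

First dissociation is complete: [H⁺]₀ = [HSO₄⁻]₀ = C = 0.15 M. Second dissociation HSO₄⁻ ⇌ H⁺ + SO₄²⁻: let x = [SO₄²⁻]. Ka₂ = (C + x)·x / (C − x) = 1.22e-02 → x² + (C + Ka₂)·x − Ka₂·C = 0 → x² + 0.16220·x − 1.830e-03 = 0. x = (−0.16220 + √(0.16220² + 4 × 1.830e-03)) / 2 = 1.0591e-02 M. [H⁺] = C + x = 0.15 + 1.0591e-02 = 1.6059e-01 M. pH = -log(1.6059e-01) = 0.79.

pH = 0.79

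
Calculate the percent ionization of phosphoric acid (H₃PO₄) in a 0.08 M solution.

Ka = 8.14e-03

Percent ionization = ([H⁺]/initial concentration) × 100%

Using Ka equilibrium: x² + Ka×x - Ka×C = 0. Solving: [H⁺] = 2.1771e-02. Percent = (2.1771e-02/0.08) × 100

Percent ionization = 27.2%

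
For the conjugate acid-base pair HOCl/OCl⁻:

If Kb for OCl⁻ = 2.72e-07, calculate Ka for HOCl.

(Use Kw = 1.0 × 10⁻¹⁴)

For a conjugate pair Ka × Kb = Kw, so Ka = Kw/Kb = 1.0 × 10⁻¹⁴ / 2.72e-07 = 3.68e-08.

K_a = 3.68e-08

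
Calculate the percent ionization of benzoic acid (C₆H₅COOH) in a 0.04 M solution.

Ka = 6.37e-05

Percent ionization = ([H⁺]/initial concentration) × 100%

Using Ka equilibrium: x² + Ka×x - Ka×C = 0. Solving: [H⁺] = 1.5647e-03. Percent = (1.5647e-03/0.04) × 100

Percent ionization = 3.91%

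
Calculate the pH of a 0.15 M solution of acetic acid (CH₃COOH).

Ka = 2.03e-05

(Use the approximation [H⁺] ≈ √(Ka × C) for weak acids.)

[H⁺] = √(Ka × C) = √(2.03e-05 × 0.15) = 1.7450e-03. pH = -log(1.7450e-03)

pH = 2.76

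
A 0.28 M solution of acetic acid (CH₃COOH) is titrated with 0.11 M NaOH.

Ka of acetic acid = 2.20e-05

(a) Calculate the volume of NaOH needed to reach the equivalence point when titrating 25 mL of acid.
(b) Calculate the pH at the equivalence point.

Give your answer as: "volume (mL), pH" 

moles acid = 0.28 × 25/1000 = 0.007 mol; V_base = moles/0.11 × 1000 = 63.6 mL. At equivalence only the conjugate base is present: [A⁻] = 0.007/0.089 = 7.8974e-02 M. Kb = Kw/Ka = 4.55e-10; [OH⁻] = √(Kb × [A⁻]) = 5.9914e-06; pOH = 5.22; pH = 14 - pOH = 8.78.

V = 63.6 mL, pH = 8.78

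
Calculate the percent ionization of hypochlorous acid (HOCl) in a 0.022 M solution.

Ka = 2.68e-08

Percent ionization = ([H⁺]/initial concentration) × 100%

Using Ka equilibrium: x² + Ka×x - Ka×C = 0. Solving: [H⁺] = 2.4268e-05. Percent = (2.4268e-05/0.022) × 100

Percent ionization = 0.11%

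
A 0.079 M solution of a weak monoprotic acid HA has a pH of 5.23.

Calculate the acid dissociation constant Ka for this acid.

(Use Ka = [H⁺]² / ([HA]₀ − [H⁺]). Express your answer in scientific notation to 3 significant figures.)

[H⁺] = 10^(−pH) = 10^(−5.23) = 5.888e-06 M. For HA ⇌ H⁺ + A⁻, Ka = [H⁺][A⁻]/[HA] = [H⁺]² / ([HA]₀ − [H⁺]) = (5.888e-06)² / (0.079 − 5.888e-06) = 4.39e-10.

K_a = 4.39e-10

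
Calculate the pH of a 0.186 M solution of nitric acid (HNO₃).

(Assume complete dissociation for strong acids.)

[H⁺] = 0.186 M for strong acid. pH = -log[H⁺] = -log(0.186)

pH = 0.73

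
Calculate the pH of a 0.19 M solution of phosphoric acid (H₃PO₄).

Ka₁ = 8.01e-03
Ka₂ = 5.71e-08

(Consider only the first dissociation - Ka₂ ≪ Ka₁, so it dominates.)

First dissociation dominates. From Ka₁ = [H⁺][HA⁻]/[H₂A], x² + Ka₁·x − Ka₁·C = 0 with C = 0.19 M and Ka₁ = 8.01e-03. Solving: [H⁺] = (−Ka₁ + √(Ka₁² + 4·Ka₁·C)) / 2 = 3.5212e-02 M. pH = -log(3.5212e-02) = 1.45.

pH = 1.45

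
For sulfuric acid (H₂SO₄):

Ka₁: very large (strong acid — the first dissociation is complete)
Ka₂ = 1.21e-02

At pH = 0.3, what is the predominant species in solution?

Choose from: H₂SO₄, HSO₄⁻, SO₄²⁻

The first dissociation is complete, so H₂SO₄ itself is never the predominant species in water; pKa₂ = -log(1.21e-02) = 1.92. For a polyprotic acid the predominant species crosses at each pKa: below pKa_n the protonated form dominates, above it the deprotonated form does. At pH = 0.3, the predominant species is HSO₄⁻.

HSO₄⁻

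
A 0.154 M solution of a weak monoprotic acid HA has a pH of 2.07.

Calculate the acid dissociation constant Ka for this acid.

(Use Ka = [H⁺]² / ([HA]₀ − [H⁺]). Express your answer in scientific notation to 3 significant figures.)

[H⁺] = 10^(−pH) = 10^(−2.07) = 8.511e-03 M. For HA ⇌ H⁺ + A⁻, Ka = [H⁺][A⁻]/[HA] = [H⁺]² / ([HA]₀ − [H⁺]) = (8.511e-03)² / (0.154 − 8.511e-03) = 4.98e-04.

K_a = 4.98e-04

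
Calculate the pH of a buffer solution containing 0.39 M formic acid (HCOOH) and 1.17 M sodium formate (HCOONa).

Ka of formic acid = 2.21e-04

pKa = -log(2.21e-04) = 3.66. pH = pKa + log([A⁻]/[HA]) = 3.66 + log(1.17/0.39)

pH = 4.13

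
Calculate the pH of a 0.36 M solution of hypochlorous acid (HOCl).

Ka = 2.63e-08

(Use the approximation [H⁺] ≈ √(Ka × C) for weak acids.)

[H⁺] = √(Ka × C) = √(2.63e-08 × 0.36) = 9.7304e-05. pH = -log(9.7304e-05)

pH = 4.01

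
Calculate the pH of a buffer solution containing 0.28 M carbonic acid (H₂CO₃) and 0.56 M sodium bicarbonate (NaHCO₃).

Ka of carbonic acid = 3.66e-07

pKa = -log(3.66e-07) = 6.44. pH = pKa + log([A⁻]/[HA]) = 6.44 + log(0.56/0.28)

pH = 6.74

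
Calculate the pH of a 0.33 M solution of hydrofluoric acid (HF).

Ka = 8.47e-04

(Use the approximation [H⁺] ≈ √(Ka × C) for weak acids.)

[H⁺] = √(Ka × C) = √(8.47e-04 × 0.33) = 1.6719e-02. pH = -log(1.6719e-02)

pH = 1.78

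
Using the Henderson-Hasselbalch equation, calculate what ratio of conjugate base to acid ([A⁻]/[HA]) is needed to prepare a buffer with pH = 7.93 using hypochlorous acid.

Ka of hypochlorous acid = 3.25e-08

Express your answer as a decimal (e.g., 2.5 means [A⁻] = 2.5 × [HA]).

pKa = -log(3.25e-08) = 7.4881. pH = pKa + log([A⁻]/[HA]), so log([A⁻]/[HA]) = pH − pKa = 7.93 − 7.4881 = 0.4419. [A⁻]/[HA] = 10^(0.4419) = 2.77

[A⁻]/[HA] = 2.77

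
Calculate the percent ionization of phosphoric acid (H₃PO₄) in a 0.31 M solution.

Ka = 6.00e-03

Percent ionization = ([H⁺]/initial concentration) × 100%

Using Ka equilibrium: x² + Ka×x - Ka×C = 0. Solving: [H⁺] = 4.0232e-02. Percent = (4.0232e-02/0.31) × 100

Percent ionization = 13%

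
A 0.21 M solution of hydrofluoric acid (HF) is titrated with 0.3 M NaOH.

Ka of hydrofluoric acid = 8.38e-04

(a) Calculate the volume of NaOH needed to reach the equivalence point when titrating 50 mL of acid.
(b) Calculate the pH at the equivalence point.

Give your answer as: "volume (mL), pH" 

moles acid = 0.21 × 50/1000 = 0.0105 mol; V_base = moles/0.3 × 1000 = 35.0 mL. At equivalence only the conjugate base is present: [A⁻] = 0.0105/0.085 = 1.2353e-01 M. Kb = Kw/Ka = 1.19e-11; [OH⁻] = √(Kb × [A⁻]) = 1.2141e-06; pOH = 5.92; pH = 14 - pOH = 8.08.

V = 35.0 mL, pH = 8.08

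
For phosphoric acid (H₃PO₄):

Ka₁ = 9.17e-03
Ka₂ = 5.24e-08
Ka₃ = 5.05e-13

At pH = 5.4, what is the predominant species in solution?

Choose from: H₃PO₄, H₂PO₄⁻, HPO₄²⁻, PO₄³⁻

pKa₁ = 2.04, pKa₂ = 7.28, pKa₃ = 12.30. For a polyprotic acid the predominant species crosses at each pKa: below pKa_n the protonated form dominates, above it the deprotonated form does. At pH = 5.4, the predominant species is H₂PO₄⁻.

H₂PO₄⁻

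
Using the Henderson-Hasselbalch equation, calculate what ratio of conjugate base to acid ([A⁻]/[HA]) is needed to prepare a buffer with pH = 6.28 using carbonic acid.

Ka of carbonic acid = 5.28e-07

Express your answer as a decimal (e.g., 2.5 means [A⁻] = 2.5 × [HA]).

pKa = -log(5.28e-07) = 6.2774. pH = pKa + log([A⁻]/[HA]), so log([A⁻]/[HA]) = pH − pKa = 6.28 − 6.2774 = 0.0026. [A⁻]/[HA] = 10^(0.0026) = 1.01

[A⁻]/[HA] = 1.01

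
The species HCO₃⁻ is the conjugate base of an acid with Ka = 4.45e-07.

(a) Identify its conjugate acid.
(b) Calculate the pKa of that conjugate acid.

(a) The conjugate acid is formed by adding one H⁺ to HCO₃⁻, giving H₂CO₃. (b) pKa = -log(Ka) = -log(4.45e-07) = 6.35.

Conjugate acid: H₂CO₃; pK_a = 6.35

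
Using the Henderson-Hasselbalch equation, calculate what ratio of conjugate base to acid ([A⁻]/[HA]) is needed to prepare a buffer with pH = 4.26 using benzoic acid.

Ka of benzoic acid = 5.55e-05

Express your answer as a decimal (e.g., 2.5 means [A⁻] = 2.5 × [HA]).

pKa = -log(5.55e-05) = 4.2557. pH = pKa + log([A⁻]/[HA]), so log([A⁻]/[HA]) = pH − pKa = 4.26 − 4.2557 = 0.0043. [A⁻]/[HA] = 10^(0.0043) = 1.01

[A⁻]/[HA] = 1.01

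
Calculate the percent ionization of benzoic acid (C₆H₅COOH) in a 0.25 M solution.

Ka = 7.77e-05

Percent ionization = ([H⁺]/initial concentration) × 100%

Using Ka equilibrium: x² + Ka×x - Ka×C = 0. Solving: [H⁺] = 4.3687e-03. Percent = (4.3687e-03/0.25) × 100

Percent ionization = 1.75%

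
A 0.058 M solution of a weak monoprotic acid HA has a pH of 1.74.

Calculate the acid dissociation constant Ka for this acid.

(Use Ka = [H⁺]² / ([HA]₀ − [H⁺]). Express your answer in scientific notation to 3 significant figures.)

[H⁺] = 10^(−pH) = 10^(−1.74) = 1.820e-02 M. For HA ⇌ H⁺ + A⁻, Ka = [H⁺][A⁻]/[HA] = [H⁺]² / ([HA]₀ − [H⁺]) = (1.820e-02)² / (0.058 − 1.820e-02) = 8.32e-03.

K_a = 8.32e-03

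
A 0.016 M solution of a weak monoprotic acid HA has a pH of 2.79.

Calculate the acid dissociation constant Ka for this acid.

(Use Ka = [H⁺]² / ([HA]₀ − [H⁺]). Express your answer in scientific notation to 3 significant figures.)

[H⁺] = 10^(−pH) = 10^(−2.79) = 1.622e-03 M. For HA ⇌ H⁺ + A⁻, Ka = [H⁺][A⁻]/[HA] = [H⁺]² / ([HA]₀ − [H⁺]) = (1.622e-03)² / (0.016 − 1.622e-03) = 1.83e-04.

K_a = 1.83e-04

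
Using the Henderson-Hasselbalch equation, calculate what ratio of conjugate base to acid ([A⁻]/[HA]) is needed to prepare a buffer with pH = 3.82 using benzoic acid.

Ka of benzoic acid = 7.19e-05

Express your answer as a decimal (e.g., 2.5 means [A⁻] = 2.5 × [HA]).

pKa = -log(7.19e-05) = 4.1433. pH = pKa + log([A⁻]/[HA]), so log([A⁻]/[HA]) = pH − pKa = 3.82 − 4.1433 = -0.3233. [A⁻]/[HA] = 10^(-0.3233) = 0.475

[A⁻]/[HA] = 0.475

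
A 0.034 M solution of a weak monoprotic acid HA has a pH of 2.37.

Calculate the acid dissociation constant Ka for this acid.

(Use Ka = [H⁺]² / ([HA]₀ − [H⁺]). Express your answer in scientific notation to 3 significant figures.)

[H⁺] = 10^(−pH) = 10^(−2.37) = 4.266e-03 M. For HA ⇌ H⁺ + A⁻, Ka = [H⁺][A⁻]/[HA] = [H⁺]² / ([HA]₀ − [H⁺]) = (4.266e-03)² / (0.034 − 4.266e-03) = 6.12e-04.

K_a = 6.12e-04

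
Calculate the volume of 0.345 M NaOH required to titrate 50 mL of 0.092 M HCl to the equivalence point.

At equivalence: moles acid = moles base. moles HCl = 0.092 × 50/1000 = 0.0046 mol. V_base = moles / 0.345 × 1000 = 13.3 mL.

V_{base} = 13.3 mL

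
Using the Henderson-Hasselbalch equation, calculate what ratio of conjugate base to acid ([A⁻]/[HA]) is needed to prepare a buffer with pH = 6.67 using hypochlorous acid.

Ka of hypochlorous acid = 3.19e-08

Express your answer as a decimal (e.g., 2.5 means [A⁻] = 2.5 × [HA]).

pKa = -log(3.19e-08) = 7.4962. pH = pKa + log([A⁻]/[HA]), so log([A⁻]/[HA]) = pH − pKa = 6.67 − 7.4962 = -0.8262. [A⁻]/[HA] = 10^(-0.8262) = 0.149

[A⁻]/[HA] = 0.149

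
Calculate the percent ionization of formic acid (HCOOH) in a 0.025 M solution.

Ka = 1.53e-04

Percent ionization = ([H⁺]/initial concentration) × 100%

Using Ka equilibrium: x² + Ka×x - Ka×C = 0. Solving: [H⁺] = 1.8808e-03. Percent = (1.8808e-03/0.025) × 100

Percent ionization = 7.52%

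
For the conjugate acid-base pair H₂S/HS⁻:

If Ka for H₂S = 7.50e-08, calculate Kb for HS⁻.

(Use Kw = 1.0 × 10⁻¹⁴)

For a conjugate pair Ka × Kb = Kw, so Kb = Kw/Ka = 1.0 × 10⁻¹⁴ / 7.50e-08 = 1.33e-07.

K_b = 1.33e-07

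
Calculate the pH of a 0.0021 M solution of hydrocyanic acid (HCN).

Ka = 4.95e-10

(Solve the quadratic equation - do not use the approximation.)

x² + Ka×x - Ka×C = 0. Using quadratic formula: [H⁺] = 1.0193e-06

pH = 5.99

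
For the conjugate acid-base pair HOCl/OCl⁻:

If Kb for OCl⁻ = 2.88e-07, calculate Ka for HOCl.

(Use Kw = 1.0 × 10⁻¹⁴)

For a conjugate pair Ka × Kb = Kw, so Ka = Kw/Kb = 1.0 × 10⁻¹⁴ / 2.88e-07 = 3.47e-08.

K_a = 3.47e-08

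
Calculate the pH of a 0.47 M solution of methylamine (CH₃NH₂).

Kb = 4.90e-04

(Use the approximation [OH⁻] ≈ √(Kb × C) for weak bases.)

[OH⁻] = √(Kb × C) = √(4.90e-04 × 0.47) = 1.5176e-02. pOH = 1.82, pH = 14 - pOH

pH = 12.18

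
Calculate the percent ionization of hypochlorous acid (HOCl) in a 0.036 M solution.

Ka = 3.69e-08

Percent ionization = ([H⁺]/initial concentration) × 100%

Using Ka equilibrium: x² + Ka×x - Ka×C = 0. Solving: [H⁺] = 3.6429e-05. Percent = (3.6429e-05/0.036) × 100

Percent ionization = 0.101%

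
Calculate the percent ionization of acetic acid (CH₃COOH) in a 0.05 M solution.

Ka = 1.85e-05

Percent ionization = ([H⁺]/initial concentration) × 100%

Using Ka equilibrium: x² + Ka×x - Ka×C = 0. Solving: [H⁺] = 9.5256e-04. Percent = (9.5256e-04/0.05) × 100

Percent ionization = 1.91%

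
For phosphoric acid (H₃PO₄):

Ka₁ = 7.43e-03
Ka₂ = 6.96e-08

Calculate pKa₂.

pKa₂ = -log(Ka₂) = -log(6.96e-08) = 7.16.

pK_{a2} = 7.16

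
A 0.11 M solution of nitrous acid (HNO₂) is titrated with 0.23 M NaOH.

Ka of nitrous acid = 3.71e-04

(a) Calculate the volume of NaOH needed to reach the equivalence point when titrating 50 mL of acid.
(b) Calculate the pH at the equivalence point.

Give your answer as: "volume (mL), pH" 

moles acid = 0.11 × 50/1000 = 0.0055 mol; V_base = moles/0.23 × 1000 = 23.9 mL. At equivalence only the conjugate base is present: [A⁻] = 0.0055/0.074 = 7.4412e-02 M. Kb = Kw/Ka = 2.70e-11; [OH⁻] = √(Kb × [A⁻]) = 1.4162e-06; pOH = 5.85; pH = 14 - pOH = 8.15.

V = 23.9 mL, pH = 8.15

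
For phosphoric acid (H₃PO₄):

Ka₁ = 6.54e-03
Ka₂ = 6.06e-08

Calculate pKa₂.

pKa₂ = -log(Ka₂) = -log(6.06e-08) = 7.22.

pK_{a2} = 7.22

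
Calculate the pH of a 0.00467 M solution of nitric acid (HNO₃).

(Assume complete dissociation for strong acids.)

[H⁺] = 0.00467 M for strong acid. pH = -log[H⁺] = -log(0.00467)

pH = 2.33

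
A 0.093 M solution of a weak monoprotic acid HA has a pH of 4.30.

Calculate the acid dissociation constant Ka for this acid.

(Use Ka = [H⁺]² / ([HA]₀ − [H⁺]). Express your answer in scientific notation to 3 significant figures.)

[H⁺] = 10^(−pH) = 10^(−4.30) = 5.012e-05 M. For HA ⇌ H⁺ + A⁻, Ka = [H⁺][A⁻]/[HA] = [H⁺]² / ([HA]₀ − [H⁺]) = (5.012e-05)² / (0.093 − 5.012e-05) = 2.70e-08.

K_a = 2.70e-08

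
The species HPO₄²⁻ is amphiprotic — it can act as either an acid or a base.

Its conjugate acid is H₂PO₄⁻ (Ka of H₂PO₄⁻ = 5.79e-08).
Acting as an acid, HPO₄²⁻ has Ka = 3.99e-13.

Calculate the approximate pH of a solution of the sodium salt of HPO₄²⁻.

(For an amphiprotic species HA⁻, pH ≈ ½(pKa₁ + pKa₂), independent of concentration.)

pKa₁ = -log(5.79e-08) = 7.24; pKa₂ = -log(3.99e-13) = 12.40. For an amphiprotic species, pH ≈ ½(pKa₁ + pKa₂) = ½(7.24 + 12.40) = 9.82.

pH = 9.82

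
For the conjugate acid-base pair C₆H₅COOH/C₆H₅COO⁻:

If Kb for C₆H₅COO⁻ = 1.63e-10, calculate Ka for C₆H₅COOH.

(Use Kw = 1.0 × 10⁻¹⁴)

For a conjugate pair Ka × Kb = Kw, so Ka = Kw/Kb = 1.0 × 10⁻¹⁴ / 1.63e-10 = 6.13e-05.

K_a = 6.13e-05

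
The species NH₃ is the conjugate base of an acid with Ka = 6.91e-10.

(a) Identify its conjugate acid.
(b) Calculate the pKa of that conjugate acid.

(a) The conjugate acid is formed by adding one H⁺ to NH₃, giving NH₄⁺. (b) pKa = -log(Ka) = -log(6.91e-10) = 9.16.

Conjugate acid: NH₄⁺; pK_a = 9.16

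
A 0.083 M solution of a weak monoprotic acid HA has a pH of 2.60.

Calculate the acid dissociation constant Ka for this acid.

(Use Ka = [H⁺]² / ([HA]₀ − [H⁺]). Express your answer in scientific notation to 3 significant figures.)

[H⁺] = 10^(−pH) = 10^(−2.60) = 2.512e-03 M. For HA ⇌ H⁺ + A⁻, Ka = [H⁺][A⁻]/[HA] = [H⁺]² / ([HA]₀ − [H⁺]) = (2.512e-03)² / (0.083 − 2.512e-03) = 7.84e-05.

K_a = 7.84e-05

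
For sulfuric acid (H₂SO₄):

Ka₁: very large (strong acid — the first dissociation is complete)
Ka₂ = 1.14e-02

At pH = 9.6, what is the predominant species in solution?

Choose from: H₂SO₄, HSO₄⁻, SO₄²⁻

The first dissociation is complete, so H₂SO₄ itself is never the predominant species in water; pKa₂ = -log(1.14e-02) = 1.94. For a polyprotic acid the predominant species crosses at each pKa: below pKa_n the protonated form dominates, above it the deprotonated form does. At pH = 9.6, the predominant species is SO₄²⁻.

SO₄²⁻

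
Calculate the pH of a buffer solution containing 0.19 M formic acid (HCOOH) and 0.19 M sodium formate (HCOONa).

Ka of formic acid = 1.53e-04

pKa = -log(1.53e-04) = 3.82. pH = pKa + log([A⁻]/[HA]) = 3.82 + log(0.19/0.19)

pH = 3.82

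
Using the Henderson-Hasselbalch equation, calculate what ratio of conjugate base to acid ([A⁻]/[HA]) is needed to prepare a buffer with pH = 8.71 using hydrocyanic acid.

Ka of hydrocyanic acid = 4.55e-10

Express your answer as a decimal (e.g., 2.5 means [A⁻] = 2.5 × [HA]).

pKa = -log(4.55e-10) = 9.3420. pH = pKa + log([A⁻]/[HA]), so log([A⁻]/[HA]) = pH − pKa = 8.71 − 9.3420 = -0.6320. [A⁻]/[HA] = 10^(-0.6320) = 0.233

[A⁻]/[HA] = 0.233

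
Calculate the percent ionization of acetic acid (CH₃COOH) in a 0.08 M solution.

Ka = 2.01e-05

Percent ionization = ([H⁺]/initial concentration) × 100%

Using Ka equilibrium: x² + Ka×x - Ka×C = 0. Solving: [H⁺] = 1.2581e-03. Percent = (1.2581e-03/0.08) × 100

Percent ionization = 1.57%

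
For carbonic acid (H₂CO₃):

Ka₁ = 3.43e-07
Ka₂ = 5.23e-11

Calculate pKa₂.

pKa₂ = -log(Ka₂) = -log(5.23e-11) = 10.28.

pK_{a2} = 10.28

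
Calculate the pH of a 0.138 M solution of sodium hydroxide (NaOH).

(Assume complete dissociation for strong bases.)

[OH⁻] = 0.138 M for strong base. pOH = -log[OH⁻] = 0.86, pH = 14 - pOH

pH = 13.14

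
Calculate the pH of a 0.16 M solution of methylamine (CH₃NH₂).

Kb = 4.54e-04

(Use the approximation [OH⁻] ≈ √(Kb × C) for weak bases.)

[OH⁻] = √(Kb × C) = √(4.54e-04 × 0.16) = 8.5229e-03. pOH = 2.07, pH = 14 - pOH

pH = 11.93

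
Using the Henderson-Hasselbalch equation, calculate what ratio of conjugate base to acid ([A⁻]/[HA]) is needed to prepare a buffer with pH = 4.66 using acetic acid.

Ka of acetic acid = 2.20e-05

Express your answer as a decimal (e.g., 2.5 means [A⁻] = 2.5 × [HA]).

pKa = -log(2.20e-05) = 4.6576. pH = pKa + log([A⁻]/[HA]), so log([A⁻]/[HA]) = pH − pKa = 4.66 − 4.6576 = 0.0024. [A⁻]/[HA] = 10^(0.0024) = 1.01

[A⁻]/[HA] = 1.01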